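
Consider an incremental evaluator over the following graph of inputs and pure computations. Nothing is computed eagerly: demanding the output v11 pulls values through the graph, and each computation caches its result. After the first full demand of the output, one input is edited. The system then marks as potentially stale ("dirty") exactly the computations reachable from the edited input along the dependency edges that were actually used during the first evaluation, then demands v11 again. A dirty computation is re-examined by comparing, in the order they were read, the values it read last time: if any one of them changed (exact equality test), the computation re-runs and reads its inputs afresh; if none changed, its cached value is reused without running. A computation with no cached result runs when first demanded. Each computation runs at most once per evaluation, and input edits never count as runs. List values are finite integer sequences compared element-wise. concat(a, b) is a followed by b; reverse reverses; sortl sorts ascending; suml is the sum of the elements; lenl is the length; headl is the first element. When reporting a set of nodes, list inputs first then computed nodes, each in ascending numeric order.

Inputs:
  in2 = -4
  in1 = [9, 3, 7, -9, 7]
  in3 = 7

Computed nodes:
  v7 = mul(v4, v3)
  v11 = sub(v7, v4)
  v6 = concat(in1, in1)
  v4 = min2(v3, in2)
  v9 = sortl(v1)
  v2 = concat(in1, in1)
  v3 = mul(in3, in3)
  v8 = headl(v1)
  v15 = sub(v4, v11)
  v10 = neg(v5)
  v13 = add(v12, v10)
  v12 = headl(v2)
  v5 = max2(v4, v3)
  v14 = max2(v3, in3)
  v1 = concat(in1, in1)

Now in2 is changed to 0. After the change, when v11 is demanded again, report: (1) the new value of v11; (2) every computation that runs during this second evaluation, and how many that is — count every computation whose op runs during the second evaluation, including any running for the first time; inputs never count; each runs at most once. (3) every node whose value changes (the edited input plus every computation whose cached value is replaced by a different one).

Initial pass — values computed on the first demand:
  v3 = mul(7, 7) = 49
  v4 = min2(49, -4) = -4
  v7 = mul(-4, 49) = -196
  v11 = sub(-196, -4) = -192

Second demand — change propagation:
  v4: re-runs because in2 -4->0; new result 0.
  v7: re-runs because v4 -4->0; new result 0.
  v11: re-runs because v7 -196->0; v4 -4->0; new result 0.

v11 now evaluates to 0.
Run set: v4, v7, v11 (3 run).
Changed values: in2, v4, v7, v11.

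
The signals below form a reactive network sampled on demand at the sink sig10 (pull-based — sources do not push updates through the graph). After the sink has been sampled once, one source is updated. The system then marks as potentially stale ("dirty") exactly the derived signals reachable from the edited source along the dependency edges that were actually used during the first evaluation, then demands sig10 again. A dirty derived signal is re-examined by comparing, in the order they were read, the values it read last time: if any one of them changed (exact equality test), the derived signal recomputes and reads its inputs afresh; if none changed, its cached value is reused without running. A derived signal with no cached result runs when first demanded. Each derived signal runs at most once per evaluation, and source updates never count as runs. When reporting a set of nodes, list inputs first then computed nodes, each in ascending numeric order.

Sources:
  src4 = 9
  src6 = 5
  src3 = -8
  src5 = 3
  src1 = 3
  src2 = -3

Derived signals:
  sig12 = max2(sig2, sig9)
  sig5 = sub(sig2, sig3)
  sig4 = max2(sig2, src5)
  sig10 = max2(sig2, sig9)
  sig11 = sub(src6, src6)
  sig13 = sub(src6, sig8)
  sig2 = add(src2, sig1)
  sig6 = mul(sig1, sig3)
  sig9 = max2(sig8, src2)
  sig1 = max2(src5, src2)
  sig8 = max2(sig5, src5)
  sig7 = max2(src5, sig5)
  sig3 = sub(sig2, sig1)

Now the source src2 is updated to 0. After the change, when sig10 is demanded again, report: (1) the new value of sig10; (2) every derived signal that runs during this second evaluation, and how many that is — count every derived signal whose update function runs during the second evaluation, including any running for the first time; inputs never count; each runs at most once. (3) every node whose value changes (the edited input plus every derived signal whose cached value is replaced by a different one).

Initial pass — values computed on the first demand:
  sig1 = max2(3, -3) = 3
  sig2 = add(-3, 3) = 0
  sig3 = sub(0, 3) = -3
  sig5 = sub(0, -3) = 3
  sig8 = max2(3, 3) = 3
  sig9 = max2(3, -3) = 3
  sig10 = max2(0, 3) = 3

Second demand — change propagation:
  sig1: re-runs because src2 -3->0; new result 3 (unchanged).
  sig2: re-runs because src2 -3->0; new result 3.
  sig3: re-runs because sig2 0->3; new result 0.
  sig5: re-runs because sig2 0->3; sig3 -3->0; new result 3 (unchanged).
  sig8: re-examined; everything it read last time is the same (sig5 unchanged, src5 unchanged) — cache 3 kept, no run.
  sig9: re-runs because src2 -3->0; new result 3 (unchanged).
  sig10: re-runs because sig2 0->3; new result 3 (unchanged).

The important point: at sig8 every value read last time is unchanged, so the dirty flag clears without a run.

sig10 now evaluates to 3.
Run set: sig1, sig2, sig3, sig5, sig9, sig10 (6 run).
Changed values: src2, sig2, sig3.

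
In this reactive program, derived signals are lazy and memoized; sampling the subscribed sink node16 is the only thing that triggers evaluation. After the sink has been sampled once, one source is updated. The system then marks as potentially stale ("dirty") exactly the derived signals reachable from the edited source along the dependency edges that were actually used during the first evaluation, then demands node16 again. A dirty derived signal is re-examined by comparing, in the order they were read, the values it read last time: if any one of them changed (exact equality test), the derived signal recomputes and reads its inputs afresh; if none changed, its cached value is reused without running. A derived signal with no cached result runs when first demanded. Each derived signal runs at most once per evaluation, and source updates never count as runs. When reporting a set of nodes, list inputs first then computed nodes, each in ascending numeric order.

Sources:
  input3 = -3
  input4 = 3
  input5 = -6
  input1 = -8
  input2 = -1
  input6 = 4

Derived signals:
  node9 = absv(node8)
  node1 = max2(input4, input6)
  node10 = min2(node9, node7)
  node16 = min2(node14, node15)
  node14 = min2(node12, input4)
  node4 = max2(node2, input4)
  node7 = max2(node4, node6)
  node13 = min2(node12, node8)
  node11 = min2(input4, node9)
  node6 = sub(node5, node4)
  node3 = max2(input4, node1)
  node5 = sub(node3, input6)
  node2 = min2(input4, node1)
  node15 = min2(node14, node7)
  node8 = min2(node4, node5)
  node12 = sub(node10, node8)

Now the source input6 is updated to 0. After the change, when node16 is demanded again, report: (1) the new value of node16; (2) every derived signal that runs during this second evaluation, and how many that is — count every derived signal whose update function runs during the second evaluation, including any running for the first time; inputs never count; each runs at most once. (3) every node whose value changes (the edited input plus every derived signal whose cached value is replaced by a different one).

Demanding node16 again yields 0.
10 derived signals run: node1, node2, node3, node5, node6, node7, node8, node9, node10, node12.
The nodes whose values change: input6, node1, node3, node5, node6, node8, node9, node10.
Note where the cutoff bites: node4 is checked, finds nothing changed, and keeps its cache.

First demand of the output computes:
  node1 = max2(3, 4) = 4
  node2 = min2(3, 4) = 3
  node3 = max2(3, 4) = 4
  node4 = max2(3, 3) = 3
  node5 = sub(4, 4) = 0
  node6 = sub(0, 3) = -3
  node7 = max2(3, -3) = 3
  node8 = min2(3, 0) = 0
  node9 = absv(0) = 0
  node10 = min2(0, 3) = 0
  node12 = sub(0, 0) = 0
  node14 = min2(0, 3) = 0
  node15 = min2(0, 3) = 0
  node16 = min2(0, 0) = 0

After the edit, cleaning proceeds:
  node1: a read changed (input6 4->0) — executes, giving 3.
  node2: a read changed (node1 4->3) — executes, giving 3 — identical to its old value.
  node3: a read changed (node1 4->3) — executes, giving 3.
  node4: dirty, but its reads are unchanged (node2 unchanged, input4 unchanged); cached 3 stands.
  node5: a read changed (node3 4->3; input6 4->0) — executes, giving 3.
  node6: a read changed (node5 0->3) — executes, giving 0.
  node7: a read changed (node6 -3->0) — executes, giving 3 — identical to its old value.
  node8: a read changed (node5 0->3) — executes, giving 3.
  node9: a read changed (node8 0->3) — executes, giving 3.
  node10: a read changed (node9 0->3) — executes, giving 3.
  node12: a read changed (node10 0->3; node8 0->3) — executes, giving 0 — identical to its old value.
  node14: dirty, but its reads are unchanged (node12 unchanged, input4 unchanged); cached 0 stands.
  node15: dirty, but its reads are unchanged (node14 unchanged, node7 unchanged); cached 0 stands.
  node16: dirty, but its reads are unchanged (node14 unchanged, node15 unchanged); cached 0 stands.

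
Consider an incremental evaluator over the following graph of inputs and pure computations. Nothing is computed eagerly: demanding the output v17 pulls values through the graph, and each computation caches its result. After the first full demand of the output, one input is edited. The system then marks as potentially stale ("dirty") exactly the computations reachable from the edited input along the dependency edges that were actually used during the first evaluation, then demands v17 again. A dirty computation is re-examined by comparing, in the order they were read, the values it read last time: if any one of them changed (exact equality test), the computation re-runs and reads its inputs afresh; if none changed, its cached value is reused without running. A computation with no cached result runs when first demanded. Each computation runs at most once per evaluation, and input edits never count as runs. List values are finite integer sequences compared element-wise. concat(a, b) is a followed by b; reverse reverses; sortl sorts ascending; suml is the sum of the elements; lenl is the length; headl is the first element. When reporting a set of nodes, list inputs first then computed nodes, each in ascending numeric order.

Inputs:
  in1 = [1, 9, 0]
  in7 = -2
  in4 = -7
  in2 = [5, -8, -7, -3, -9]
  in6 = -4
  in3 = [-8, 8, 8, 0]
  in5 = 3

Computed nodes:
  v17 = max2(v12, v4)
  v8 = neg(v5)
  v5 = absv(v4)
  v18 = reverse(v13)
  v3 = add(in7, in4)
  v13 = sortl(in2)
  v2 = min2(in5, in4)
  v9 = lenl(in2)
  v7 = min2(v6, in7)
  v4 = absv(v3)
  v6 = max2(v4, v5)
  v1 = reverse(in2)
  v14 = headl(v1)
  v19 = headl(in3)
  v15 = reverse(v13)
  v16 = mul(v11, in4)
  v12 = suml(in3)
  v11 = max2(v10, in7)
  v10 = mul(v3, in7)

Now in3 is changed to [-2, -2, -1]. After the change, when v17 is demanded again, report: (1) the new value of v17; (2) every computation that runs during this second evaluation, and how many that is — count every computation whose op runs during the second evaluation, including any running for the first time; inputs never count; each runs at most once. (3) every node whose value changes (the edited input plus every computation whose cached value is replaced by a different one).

Initial pass — values computed on the first demand:
  v3 = add(-2, -7) = -9
  v4 = absv(-9) = 9
  v12 = suml([-8, 8, 8, 0]) = 8
  v17 = max2(8, 9) = 9

Second demand — change propagation:
  v12: re-runs because in3 [-8, 8, 8, 0]->[-2, -2, -1]; new result -5.
  v17: re-runs because v12 8->-5; new result 9 (unchanged).

v17 now evaluates to 9.
Run set: v12, v17 (2 run).
Changed values: in3, v12.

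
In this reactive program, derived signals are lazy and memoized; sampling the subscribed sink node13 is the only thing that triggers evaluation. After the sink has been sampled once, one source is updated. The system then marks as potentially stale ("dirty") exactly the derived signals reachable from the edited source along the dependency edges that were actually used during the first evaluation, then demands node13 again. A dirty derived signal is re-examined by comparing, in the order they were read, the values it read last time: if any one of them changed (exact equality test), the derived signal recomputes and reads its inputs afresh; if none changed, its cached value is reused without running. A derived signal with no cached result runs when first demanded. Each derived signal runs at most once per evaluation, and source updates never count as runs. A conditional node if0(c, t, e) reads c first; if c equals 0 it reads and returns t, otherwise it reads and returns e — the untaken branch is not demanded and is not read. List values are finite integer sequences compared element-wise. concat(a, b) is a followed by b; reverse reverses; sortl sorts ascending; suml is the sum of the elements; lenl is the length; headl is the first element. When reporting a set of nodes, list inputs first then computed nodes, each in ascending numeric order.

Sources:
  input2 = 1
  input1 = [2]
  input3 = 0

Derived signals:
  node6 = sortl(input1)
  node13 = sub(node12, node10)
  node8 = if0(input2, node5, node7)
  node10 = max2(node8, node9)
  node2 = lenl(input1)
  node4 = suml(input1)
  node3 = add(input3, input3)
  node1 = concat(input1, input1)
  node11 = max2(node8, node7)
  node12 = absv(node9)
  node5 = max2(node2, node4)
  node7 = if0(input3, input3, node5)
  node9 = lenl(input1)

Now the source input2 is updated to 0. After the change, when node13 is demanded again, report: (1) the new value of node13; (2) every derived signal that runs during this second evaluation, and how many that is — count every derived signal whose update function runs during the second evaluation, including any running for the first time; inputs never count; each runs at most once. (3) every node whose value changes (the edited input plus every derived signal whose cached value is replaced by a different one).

First demand of the output computes:
  node7 = if0(input3=0 -> then branch input3) = 0
  node8 = if0(input2=1 -> else branch node7) = 0
  node9 = lenl([2]) = 1
  node10 = max2(0, 1) = 1
  node12 = absv(1) = 1
  node13 = sub(1, 1) = 0

After the edit, cleaning proceeds:
  node2: had never run; runs now, result 1.
  node4: had never run; runs now, result 2.
  node5: had never run; runs now, result 2.
  node8: a read changed (input2 1->0) — executes, giving 2.
  node10: a read changed (node8 0->2) — executes, giving 2.
  node13: a read changed (node10 1->2) — executes, giving -1.

Note the branch switch — node2, node4, node5 had no cache and run now for the first time.

Demanding node13 again yields -1.
6 derived signals run: node2, node4, node5, node8, node10, node13.
The nodes whose values change: input2, node8, node10, node13.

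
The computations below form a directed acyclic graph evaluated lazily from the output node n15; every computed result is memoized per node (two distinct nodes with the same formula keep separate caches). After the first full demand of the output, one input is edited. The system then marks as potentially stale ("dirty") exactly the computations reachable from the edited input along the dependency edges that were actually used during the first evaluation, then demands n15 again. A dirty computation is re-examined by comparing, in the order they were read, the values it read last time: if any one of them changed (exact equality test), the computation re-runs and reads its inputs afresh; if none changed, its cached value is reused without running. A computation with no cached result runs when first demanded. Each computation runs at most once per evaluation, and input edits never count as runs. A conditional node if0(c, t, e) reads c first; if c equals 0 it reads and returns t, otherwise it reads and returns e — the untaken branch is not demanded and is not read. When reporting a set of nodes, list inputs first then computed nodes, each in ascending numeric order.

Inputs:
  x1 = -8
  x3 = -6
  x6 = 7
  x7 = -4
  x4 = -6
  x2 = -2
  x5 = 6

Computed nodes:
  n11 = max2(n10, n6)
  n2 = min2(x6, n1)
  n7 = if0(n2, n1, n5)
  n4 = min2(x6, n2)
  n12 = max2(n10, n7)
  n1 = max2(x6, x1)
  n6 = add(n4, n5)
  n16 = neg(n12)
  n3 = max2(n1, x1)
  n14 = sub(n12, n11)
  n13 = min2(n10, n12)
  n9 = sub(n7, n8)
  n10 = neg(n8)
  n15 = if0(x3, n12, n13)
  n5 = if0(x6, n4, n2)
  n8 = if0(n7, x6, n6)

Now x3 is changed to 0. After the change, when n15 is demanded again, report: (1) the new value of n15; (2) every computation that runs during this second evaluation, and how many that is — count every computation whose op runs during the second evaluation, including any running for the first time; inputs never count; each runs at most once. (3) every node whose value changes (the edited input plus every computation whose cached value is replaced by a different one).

Demanding n15 again yields 7.
1 computations run: n15.
The nodes whose values change: x3, n15.

First demand of the output computes:
  n1 = max2(7, -8) = 7
  n2 = min2(7, 7) = 7
  n4 = min2(7, 7) = 7
  n5 = if0(x6=7 -> else branch n2) = 7
  n6 = add(7, 7) = 14
  n7 = if0(n2=7 -> else branch n5) = 7
  n8 = if0(n7=7 -> else branch n6) = 14
  n10 = neg(14) = -14
  n12 = max2(-14, 7) = 7
  n13 = min2(-14, 7) = -14
  n15 = if0(x3=-6 -> else branch n13) = -14

After the edit, cleaning proceeds:
  n15: a read changed (x3 -6->0) — executes, giving 7.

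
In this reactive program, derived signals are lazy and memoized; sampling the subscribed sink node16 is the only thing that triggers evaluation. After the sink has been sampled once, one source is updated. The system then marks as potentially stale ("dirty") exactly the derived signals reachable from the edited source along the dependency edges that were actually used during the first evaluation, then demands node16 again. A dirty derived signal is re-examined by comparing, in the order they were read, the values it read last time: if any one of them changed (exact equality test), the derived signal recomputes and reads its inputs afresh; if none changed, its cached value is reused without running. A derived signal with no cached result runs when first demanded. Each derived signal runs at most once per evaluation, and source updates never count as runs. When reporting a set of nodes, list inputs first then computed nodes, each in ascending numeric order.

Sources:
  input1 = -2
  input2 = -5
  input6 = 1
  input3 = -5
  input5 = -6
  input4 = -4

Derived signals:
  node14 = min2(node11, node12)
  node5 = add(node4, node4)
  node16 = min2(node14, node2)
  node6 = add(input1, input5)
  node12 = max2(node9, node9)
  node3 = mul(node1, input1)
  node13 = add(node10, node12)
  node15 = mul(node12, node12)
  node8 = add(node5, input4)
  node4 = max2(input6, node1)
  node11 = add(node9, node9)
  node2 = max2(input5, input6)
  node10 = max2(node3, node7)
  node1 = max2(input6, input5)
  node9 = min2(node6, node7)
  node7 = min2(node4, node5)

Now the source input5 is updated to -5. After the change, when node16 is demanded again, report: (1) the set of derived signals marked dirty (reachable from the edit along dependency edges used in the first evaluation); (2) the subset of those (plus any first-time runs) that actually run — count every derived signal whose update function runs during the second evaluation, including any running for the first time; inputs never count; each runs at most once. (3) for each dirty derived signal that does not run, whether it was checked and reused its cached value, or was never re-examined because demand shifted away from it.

The edit dirties: node1, node2, node4, node5, node6, node7, node9, node11, node12, node14, node16.
8 derived signals run: node1, node2, node6, node9, node11, node12, node14, node16.
Cache hits after checking: node4, node5, node7.
Note where the cutoff bites: node4 is checked, finds nothing changed, and keeps its cache.

First demand of the output computes:
  node1 = max2(1, -6) = 1
  node2 = max2(-6, 1) = 1
  node4 = max2(1, 1) = 1
  node5 = add(1, 1) = 2
  node6 = add(-2, -6) = -8
  node7 = min2(1, 2) = 1
  node9 = min2(-8, 1) = -8
  node11 = add(-8, -8) = -16
  node12 = max2(-8, -8) = -8
  node14 = min2(-16, -8) = -16
  node16 = min2(-16, 1) = -16

After the edit, cleaning proceeds:
  node1: a read changed (input5 -6->-5) — executes, giving 1 — identical to its old value.
  node2: a read changed (input5 -6->-5) — executes, giving 1 — identical to its old value.
  node4: dirty, but its reads are unchanged (input6 unchanged, node1 unchanged); cached 1 stands.
  node5: dirty, but its reads are unchanged (node4 unchanged, node4 unchanged); cached 2 stands.
  node6: a read changed (input5 -6->-5) — executes, giving -7.
  node7: dirty, but its reads are unchanged (node4 unchanged, node5 unchanged); cached 1 stands.
  node9: a read changed (node6 -8->-7) — executes, giving -7.
  node11: a read changed (node9 -8->-7; node9 -8->-7) — executes, giving -14.
  node12: a read changed (node9 -8->-7; node9 -8->-7) — executes, giving -7.
  node14: a read changed (node11 -16->-14; node12 -8->-7) — executes, giving -14.
  node16: a read changed (node14 -16->-14) — executes, giving -14.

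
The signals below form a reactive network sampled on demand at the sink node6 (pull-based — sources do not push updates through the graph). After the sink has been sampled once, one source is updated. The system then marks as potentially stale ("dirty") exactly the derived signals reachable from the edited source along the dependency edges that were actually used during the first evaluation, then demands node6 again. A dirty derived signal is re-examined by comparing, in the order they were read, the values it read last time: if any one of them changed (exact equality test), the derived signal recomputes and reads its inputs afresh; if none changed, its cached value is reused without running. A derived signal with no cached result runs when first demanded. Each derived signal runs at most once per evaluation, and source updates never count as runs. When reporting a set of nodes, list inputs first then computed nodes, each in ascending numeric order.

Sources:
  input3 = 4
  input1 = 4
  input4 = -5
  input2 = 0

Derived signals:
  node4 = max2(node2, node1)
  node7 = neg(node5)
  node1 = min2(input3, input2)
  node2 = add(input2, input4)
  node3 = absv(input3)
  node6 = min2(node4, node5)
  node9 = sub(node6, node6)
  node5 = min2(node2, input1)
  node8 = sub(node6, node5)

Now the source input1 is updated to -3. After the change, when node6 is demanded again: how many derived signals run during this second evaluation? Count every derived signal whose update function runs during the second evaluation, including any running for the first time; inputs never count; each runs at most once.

Run set: node5 (1 run).
The important point: node5 recomputes to an identical value, and the output ends up unchanged.

Initial pass — values computed on the first demand:
  node1 = min2(4, 0) = 0
  node2 = add(0, -5) = -5
  node4 = max2(-5, 0) = 0
  node5 = min2(-5, 4) = -5
  node6 = min2(0, -5) = -5

Second demand — change propagation:
  node5: re-runs because input1 4->-3; new result -5 (unchanged).
  node6: re-examined; everything it read last time is the same (node4 unchanged, node5 unchanged) — cache -5 kept, no run.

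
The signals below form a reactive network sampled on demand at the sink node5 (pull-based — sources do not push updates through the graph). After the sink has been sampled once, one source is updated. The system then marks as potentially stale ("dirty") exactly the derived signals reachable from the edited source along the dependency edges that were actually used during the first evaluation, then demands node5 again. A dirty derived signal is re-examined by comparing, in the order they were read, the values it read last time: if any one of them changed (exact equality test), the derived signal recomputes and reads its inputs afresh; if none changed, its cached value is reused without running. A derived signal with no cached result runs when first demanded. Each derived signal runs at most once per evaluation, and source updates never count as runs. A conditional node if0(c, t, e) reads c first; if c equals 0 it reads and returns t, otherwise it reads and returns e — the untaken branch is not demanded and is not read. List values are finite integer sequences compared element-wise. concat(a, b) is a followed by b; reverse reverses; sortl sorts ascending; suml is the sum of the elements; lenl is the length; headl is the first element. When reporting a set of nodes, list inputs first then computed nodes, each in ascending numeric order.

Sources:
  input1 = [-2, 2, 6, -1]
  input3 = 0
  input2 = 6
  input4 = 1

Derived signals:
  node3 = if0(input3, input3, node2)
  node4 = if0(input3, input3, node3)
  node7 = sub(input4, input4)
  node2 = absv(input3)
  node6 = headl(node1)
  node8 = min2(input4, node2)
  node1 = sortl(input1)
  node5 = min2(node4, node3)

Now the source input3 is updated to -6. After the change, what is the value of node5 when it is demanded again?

node5 now evaluates to 6.
The important point: the flipped condition pulls in fresh nodes; node2 runs for the first time.

Initial pass — values computed on the first demand:
  node3 = if0(input3=0 -> then branch input3) = 0
  node4 = if0(input3=0 -> then branch input3) = 0
  node5 = min2(0, 0) = 0

Second demand — change propagation:
  node2: newly demanded (no cache) — executes and yields 6.
  node3: re-runs because input3 0->-6; input3 0->-6; new result 6.
  node4: re-runs because input3 0->-6; input3 0->-6; new result 6.
  node5: re-runs because node4 0->6; node3 0->6; new result 6.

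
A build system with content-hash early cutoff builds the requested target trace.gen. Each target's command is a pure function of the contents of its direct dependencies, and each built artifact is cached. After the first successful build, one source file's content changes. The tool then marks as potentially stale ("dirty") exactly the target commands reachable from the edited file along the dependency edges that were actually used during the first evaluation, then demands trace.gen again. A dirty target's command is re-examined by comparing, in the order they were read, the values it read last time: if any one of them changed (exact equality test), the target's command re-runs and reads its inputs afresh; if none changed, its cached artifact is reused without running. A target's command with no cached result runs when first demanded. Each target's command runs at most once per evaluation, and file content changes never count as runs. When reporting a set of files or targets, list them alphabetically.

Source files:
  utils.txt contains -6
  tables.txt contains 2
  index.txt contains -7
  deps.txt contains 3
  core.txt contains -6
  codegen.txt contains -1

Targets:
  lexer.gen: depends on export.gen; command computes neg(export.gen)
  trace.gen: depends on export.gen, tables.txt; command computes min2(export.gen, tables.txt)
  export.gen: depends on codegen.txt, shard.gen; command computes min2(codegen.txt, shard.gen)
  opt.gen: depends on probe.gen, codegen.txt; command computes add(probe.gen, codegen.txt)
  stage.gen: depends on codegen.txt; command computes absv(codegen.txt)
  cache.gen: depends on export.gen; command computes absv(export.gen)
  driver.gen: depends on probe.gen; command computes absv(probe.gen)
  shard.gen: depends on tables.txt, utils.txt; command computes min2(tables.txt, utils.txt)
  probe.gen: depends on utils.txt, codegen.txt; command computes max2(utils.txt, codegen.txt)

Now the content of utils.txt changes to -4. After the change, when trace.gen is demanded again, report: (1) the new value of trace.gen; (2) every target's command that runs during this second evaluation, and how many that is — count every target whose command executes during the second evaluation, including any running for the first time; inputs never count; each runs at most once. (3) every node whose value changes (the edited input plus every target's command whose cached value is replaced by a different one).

New value of trace.gen: -4.
Target commands that run: export.gen, shard.gen, trace.gen — 3 in total.
Values that change: export.gen, shard.gen, trace.gen, utils.txt.

First evaluation (everything demanded from the output):
  shard.gen = min2(2, -6) = -6
  export.gen = min2(-1, -6) = -6
  trace.gen = min2(-6, 2) = -6

Propagation after the edit:
  shard.gen: runs — utils.txt -6->-4; result -4.
  export.gen: runs — shard.gen -6->-4; result -4.
  trace.gen: runs — export.gen -6->-4; result -4.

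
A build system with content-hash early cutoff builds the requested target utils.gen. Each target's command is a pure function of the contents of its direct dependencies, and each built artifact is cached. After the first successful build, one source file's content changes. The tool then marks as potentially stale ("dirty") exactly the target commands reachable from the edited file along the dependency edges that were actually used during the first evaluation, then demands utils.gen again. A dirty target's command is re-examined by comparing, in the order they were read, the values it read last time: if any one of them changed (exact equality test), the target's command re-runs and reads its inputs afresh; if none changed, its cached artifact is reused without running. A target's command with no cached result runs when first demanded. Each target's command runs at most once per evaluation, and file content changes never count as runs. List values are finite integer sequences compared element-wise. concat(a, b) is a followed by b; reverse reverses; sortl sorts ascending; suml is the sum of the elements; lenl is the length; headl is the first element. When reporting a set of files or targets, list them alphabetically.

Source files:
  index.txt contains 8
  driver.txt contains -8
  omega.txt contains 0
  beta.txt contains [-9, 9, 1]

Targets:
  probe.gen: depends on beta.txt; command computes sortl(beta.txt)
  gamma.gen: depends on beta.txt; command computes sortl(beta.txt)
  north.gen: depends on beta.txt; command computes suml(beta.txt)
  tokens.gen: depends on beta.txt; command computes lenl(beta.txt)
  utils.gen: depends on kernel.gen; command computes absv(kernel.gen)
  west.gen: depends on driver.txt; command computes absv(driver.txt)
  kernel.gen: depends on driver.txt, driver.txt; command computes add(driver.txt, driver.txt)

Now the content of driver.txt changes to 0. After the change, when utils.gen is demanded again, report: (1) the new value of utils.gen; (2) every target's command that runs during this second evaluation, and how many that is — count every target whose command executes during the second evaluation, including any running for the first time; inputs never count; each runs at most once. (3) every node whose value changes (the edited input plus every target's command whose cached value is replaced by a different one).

New value of utils.gen: 0.
Target commands that run: kernel.gen, utils.gen — 2 in total.
Values that change: driver.txt, kernel.gen, utils.gen.

First evaluation (everything demanded from the output):
  kernel.gen = add(-8, -8) = -16
  utils.gen = absv(-16) = 16

Propagation after the edit:
  kernel.gen: runs — driver.txt -8->0; driver.txt -8->0; result 0.
  utils.gen: runs — kernel.gen -16->0; result 0.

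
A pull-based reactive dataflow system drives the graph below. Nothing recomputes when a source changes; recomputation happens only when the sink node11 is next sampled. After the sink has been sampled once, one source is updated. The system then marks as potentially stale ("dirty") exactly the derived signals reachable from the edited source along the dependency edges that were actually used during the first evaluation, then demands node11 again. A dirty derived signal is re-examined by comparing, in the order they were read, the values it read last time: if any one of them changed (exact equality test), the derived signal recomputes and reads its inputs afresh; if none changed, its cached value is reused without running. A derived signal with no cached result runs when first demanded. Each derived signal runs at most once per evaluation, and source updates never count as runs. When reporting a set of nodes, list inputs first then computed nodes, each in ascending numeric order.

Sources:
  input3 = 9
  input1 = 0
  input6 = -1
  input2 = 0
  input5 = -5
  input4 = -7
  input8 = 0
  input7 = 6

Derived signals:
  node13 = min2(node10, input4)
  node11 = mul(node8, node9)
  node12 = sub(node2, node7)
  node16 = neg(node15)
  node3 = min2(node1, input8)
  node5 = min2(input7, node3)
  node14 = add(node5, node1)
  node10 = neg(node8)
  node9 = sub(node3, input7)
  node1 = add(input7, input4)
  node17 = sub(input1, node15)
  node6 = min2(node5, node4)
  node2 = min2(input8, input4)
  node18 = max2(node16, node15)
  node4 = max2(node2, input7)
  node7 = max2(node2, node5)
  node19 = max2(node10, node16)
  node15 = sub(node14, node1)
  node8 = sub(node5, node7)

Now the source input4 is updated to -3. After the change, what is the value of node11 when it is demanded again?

New value of node11: 0.

First evaluation (everything demanded from the output):
  node1 = add(6, -7) = -1
  node2 = min2(0, -7) = -7
  node3 = min2(-1, 0) = -1
  node5 = min2(6, -1) = -1
  node7 = max2(-7, -1) = -1
  node8 = sub(-1, -1) = 0
  node9 = sub(-1, 6) = -7
  node11 = mul(0, -7) = 0

Propagation after the edit:
  node1: runs — input4 -7->-3; result 3.
  node2: runs — input4 -7->-3; result -3.
  node3: runs — node1 -1->3; result 0.
  node5: runs — node3 -1->0; result 0.
  node7: runs — node2 -7->-3; node5 -1->0; result 0.
  node8: runs — node5 -1->0; node7 -1->0; result 0 (same value as before).
  node9: runs — node3 -1->0; result -6.
  node11: runs — node9 -7->-6; result 0 (same value as before).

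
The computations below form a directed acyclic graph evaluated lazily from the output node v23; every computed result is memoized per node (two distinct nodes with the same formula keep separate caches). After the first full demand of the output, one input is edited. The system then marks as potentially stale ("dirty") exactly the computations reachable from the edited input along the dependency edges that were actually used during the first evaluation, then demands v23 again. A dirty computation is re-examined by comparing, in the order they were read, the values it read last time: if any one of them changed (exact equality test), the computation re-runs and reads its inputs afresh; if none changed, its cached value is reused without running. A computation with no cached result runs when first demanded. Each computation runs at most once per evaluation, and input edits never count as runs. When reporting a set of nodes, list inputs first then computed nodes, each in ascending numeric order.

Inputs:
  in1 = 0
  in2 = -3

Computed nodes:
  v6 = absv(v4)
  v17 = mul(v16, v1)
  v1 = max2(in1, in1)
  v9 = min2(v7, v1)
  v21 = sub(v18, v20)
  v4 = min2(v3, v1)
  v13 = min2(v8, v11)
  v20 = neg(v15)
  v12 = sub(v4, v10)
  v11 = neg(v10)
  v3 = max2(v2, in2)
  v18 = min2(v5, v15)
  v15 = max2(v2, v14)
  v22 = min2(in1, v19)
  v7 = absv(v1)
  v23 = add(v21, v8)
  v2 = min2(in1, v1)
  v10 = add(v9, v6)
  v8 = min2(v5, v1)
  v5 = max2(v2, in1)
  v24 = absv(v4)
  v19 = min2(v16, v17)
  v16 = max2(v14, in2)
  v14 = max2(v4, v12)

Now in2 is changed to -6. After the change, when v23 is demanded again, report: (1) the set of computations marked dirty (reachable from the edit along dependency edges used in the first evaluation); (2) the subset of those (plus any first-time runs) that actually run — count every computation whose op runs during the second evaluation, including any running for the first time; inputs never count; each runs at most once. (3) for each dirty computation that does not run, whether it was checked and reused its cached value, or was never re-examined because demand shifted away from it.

First demand of the output computes:
  v1 = max2(0, 0) = 0
  v2 = min2(0, 0) = 0
  v3 = max2(0, -3) = 0
  v4 = min2(0, 0) = 0
  v5 = max2(0, 0) = 0
  v6 = absv(0) = 0
  v7 = absv(0) = 0
  v8 = min2(0, 0) = 0
  v9 = min2(0, 0) = 0
  v10 = add(0, 0) = 0
  v12 = sub(0, 0) = 0
  v14 = max2(0, 0) = 0
  v15 = max2(0, 0) = 0
  v18 = min2(0, 0) = 0
  v20 = neg(0) = 0
  v21 = sub(0, 0) = 0
  v23 = add(0, 0) = 0

After the edit, cleaning proceeds:
  v3: a read changed (in2 -3->-6) — executes, giving 0 — identical to its old value.
  v4: dirty, but its reads are unchanged (v3 unchanged, v1 unchanged); cached 0 stands.
  v6: dirty, but its reads are unchanged (v4 unchanged); cached 0 stands.
  v10: dirty, but its reads are unchanged (v9 unchanged, v6 unchanged); cached 0 stands.
  v12: dirty, but its reads are unchanged (v4 unchanged, v10 unchanged); cached 0 stands.
  v14: dirty, but its reads are unchanged (v4 unchanged, v12 unchanged); cached 0 stands.
  v15: dirty, but its reads are unchanged (v2 unchanged, v14 unchanged); cached 0 stands.
  v18: dirty, but its reads are unchanged (v5 unchanged, v15 unchanged); cached 0 stands.
  v20: dirty, but its reads are unchanged (v15 unchanged); cached 0 stands.
  v21: dirty, but its reads are unchanged (v18 unchanged, v20 unchanged); cached 0 stands.
  v23: dirty, but its reads are unchanged (v21 unchanged, v8 unchanged); cached 0 stands.

Note the absorption at v3: it re-runs yet its value is the same, leaving the output's value untouched.

The edit dirties: v3, v4, v6, v10, v12, v14, v15, v18, v20, v21, v23.
1 computations run: v3.
Cache hits after checking: v4, v6, v10, v12, v14, v15, v18, v20, v21, v23.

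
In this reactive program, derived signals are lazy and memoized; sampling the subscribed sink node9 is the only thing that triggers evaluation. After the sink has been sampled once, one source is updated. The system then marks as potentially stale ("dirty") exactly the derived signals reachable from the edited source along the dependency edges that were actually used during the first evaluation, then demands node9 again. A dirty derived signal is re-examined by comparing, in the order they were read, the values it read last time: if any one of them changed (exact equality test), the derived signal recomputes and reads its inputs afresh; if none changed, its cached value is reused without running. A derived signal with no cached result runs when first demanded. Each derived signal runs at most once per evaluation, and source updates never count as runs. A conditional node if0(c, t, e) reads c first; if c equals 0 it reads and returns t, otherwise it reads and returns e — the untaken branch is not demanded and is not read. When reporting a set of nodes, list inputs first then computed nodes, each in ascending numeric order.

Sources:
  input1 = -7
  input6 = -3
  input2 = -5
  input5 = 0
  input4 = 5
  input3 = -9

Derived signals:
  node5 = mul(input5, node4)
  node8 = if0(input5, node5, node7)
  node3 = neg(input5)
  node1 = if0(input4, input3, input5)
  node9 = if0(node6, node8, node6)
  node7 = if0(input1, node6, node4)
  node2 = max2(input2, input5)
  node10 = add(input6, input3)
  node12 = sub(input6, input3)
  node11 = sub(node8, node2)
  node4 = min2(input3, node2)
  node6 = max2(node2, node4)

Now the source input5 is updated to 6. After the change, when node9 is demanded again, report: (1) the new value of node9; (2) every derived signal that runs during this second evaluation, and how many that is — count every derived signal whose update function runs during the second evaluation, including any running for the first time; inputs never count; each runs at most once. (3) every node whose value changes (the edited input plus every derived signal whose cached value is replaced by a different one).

Demanding node9 again yields 6.
4 derived signals run: node2, node4, node6, node9.
The nodes whose values change: input5, node2, node6, node9.
Note the branch switch — demand abandons node5, node8, which are never re-examined.

First demand of the output computes:
  node2 = max2(-5, 0) = 0
  node4 = min2(-9, 0) = -9
  node5 = mul(0, -9) = 0
  node6 = max2(0, -9) = 0
  node8 = if0(input5=0 -> then branch node5) = 0
  node9 = if0(node6=0 -> then branch node8) = 0

After the edit, cleaning proceeds:
  node2: a read changed (input5 0->6) — executes, giving 6.
  node4: a read changed (node2 0->6) — executes, giving -9 — identical to its old value.
  node5: stays stale; no demand reaches it after the flip.
  node6: a read changed (node2 0->6) — executes, giving 6.
  node8: stays stale; no demand reaches it after the flip.
  node9: a read changed (node6 0->6) — executes, giving 6.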